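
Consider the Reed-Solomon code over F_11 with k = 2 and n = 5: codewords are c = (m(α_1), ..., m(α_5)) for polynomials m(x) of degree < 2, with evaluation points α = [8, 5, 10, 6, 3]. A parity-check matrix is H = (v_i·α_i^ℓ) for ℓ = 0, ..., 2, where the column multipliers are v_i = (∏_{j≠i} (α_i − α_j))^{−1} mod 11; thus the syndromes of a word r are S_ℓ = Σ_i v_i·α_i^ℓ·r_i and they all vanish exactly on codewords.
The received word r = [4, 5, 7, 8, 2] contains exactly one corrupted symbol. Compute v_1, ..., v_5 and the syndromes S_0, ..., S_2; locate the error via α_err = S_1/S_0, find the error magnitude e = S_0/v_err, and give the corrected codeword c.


S = (9, 10, 5), error at position 4, error magnitude e = 7, c = [4, 5, 7, 1, 2].

Step 1: column multipliers v_i = (∏_{j≠i}(α_i − α_j))^{−1} mod 11.
  i = 1 (α = 8): (8−5)(8−10)(8−6)(8−3) = 3·(−2)·2·5 = −60 ≡ 6, so v_1 = 6^{−1} = 2 (mod 11).
  i = 2 (α = 5): (5−8)(5−10)(5−6)(5−3) = (−3)·(−5)·(−1)·2 = −30 ≡ 3, so v_2 = 3^{−1} = 4 (mod 11).
  i = 3 (α = 10): (10−8)(10−5)(10−6)(10−3) = 2·5·4·7 = 280 ≡ 5, so v_3 = 5^{−1} = 9 (mod 11).
  i = 4 (α = 6): (6−8)(6−5)(6−10)(6−3) = (−2)·1·(−4)·3 = 24 ≡ 2, so v_4 = 2^{−1} = 6 (mod 11).
  i = 5 (α = 3): (3−8)(3−5)(3−10)(3−6) = (−5)·(−2)·(−7)·(−3) = 210 ≡ 1, so v_5 = 1^{−1} = 1 (mod 11).
  v = [2, 4, 9, 6, 1].
Step 2: syndromes of r = [4, 5, 7, 8, 2] (all sums mod 11).
  S_0 = Σ v_i r_i = 2·4 + 4·5 + 9·7 + 6·8 + 1·2 = 141 ≡ 9.
  S_1 = Σ v_i α_i r_i = 2·8·4 + 4·5·5 + 9·10·7 + 6·6·8 + 1·3·2 = 1088 ≡ 10.
  α_i^2 mod 11 = [9, 3, 1, 3, 9].
  S_2 = Σ v_i α_i^2 r_i = 2·9·4 + 4·3·5 + 9·1·7 + 6·3·8 + 1·9·2 = 357 ≡ 5.
  S = (9, 10, 5) ≠ 0, so r is not a codeword (an error is present).
Step 3: locate the error. For a single error e at position i, S_ℓ = v_i·e·α_i^ℓ, so α_err = S_1/S_0.
  S_0^{−1} = 9^{−1} = 5 (mod 11), so α_err = 10·5 = 50 ≡ 6 = α_4. Error position i = 4.
  Consistency check: S_2/S_1 = 5·10 = 50 ≡ 6 = α_err ✓ (single-error assumption holds).
Step 4: error magnitude e = S_0/v_4 = S_0·∏_{j≠4}(α_4 − α_j) = 9·2 = 18 ≡ 7 (mod 11).
Step 5: correct position 4: c_4 = r_4 − e = 8 − 7 ≡ 1 (mod 11). Hence c = [4, 5, 7, 1, 2].
  Check: interpolating c through the α_i gives m(x) = 3 + 7·x (degree < 2) with m(α_i) = c_i for every i, so c is indeed a codeword.


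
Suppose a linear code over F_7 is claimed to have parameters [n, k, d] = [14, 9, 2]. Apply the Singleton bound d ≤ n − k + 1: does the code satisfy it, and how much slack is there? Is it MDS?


Singleton RHS = n − k + 1 = 6, slack = 4, bound satisfied, not MDS.

Singleton bound: d ≤ n − k + 1.
Here n = 14, k = 9, so n − k + 1 = 6.
Given d = 2, check d ≤ 6: YES.
Slack = (n − k + 1) − d = 4.
The code is NOT MDS (slack = 4 > 0).
Description: the claimed parameters are [14, 9, 2]_7; such a code would be non-MDS.


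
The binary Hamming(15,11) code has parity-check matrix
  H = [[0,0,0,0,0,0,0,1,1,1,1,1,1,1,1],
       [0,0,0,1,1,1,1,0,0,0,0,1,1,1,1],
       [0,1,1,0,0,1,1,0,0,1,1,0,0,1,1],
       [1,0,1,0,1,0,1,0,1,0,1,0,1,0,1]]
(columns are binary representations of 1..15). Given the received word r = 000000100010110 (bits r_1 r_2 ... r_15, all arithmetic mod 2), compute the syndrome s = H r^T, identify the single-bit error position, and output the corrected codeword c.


s = (1, 1, 1, 1)^T, error position = 15, corrected codeword c = 000000100010111

Compute s = H r^T mod 2 one row at a time:
  s_1 = 0 + 0 + 0 + 1 + 0 + 1 + 1 + 0 = 3 ≡ 1 (mod 2).
  s_2 = 0 + 0 + 0 + 1 + 0 + 1 + 1 + 0 = 3 ≡ 1 (mod 2).
  s_3 = 0 + 0 + 0 + 1 + 0 + 1 + 1 + 0 = 3 ≡ 1 (mod 2).
  s_4 = 0 + 0 + 0 + 1 + 0 + 1 + 1 + 0 = 3 ≡ 1 (mod 2).
s = (1, 1, 1, 1)^T — this equals column 15 of H (binary 1111), so error is at position 15.
Correct: flip bit 15 of r = 000000100010110 to get c = 000000100010111.


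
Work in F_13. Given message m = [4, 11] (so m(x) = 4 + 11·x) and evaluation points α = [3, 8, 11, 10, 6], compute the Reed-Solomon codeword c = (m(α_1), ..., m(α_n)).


c = [11, 1, 8, 10, 5]

Message polynomial: m(x) = 4 + 11·x (mod 13).
For each evaluation point α_i, compute m(α_i) mod 13:
  α_1 = 3: Horner steps 11 → 11, so m(3) = 11.
  α_2 = 8: Horner steps 11 → 1, so m(8) = 1.
  α_3 = 11: Horner steps 11 → 8, so m(11) = 8.
  α_4 = 10: Horner steps 11 → 10, so m(10) = 10.
  α_5 = 6: Horner steps 11 → 5, so m(6) = 5.
Codeword c = [11, 1, 8, 10, 5] ∈ F_13^5.


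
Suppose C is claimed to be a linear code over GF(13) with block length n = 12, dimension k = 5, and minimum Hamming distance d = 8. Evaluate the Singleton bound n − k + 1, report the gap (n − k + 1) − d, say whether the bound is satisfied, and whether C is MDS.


Singleton RHS = n − k + 1 = 8, slack = 0, bound satisfied, MDS.

Singleton bound: d ≤ n − k + 1.
Here n = 12, k = 5, so n − k + 1 = 8.
Given d = 8, check d ≤ 8: YES.
Slack = (n − k + 1) − d = 0.
The code is MDS (slack = 0).
Description: the claimed parameters are [12, 5, 8]_13; such a code would be MDS (meets Singleton bound).


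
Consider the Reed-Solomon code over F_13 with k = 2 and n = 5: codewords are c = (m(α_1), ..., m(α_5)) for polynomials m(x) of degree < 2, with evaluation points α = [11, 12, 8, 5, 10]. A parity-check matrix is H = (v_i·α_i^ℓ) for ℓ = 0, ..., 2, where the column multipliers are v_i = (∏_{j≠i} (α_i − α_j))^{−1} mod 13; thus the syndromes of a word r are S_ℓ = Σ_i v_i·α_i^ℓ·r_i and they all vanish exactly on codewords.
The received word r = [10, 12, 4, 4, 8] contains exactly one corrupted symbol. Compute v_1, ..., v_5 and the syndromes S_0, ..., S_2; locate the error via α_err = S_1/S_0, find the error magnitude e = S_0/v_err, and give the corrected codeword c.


S = (1, 5, 12), error at position 4, error magnitude e = 6, c = [10, 12, 4, 11, 8].

Step 1: column multipliers v_i = (∏_{j≠i}(α_i − α_j))^{−1} mod 13.
  i = 1 (α = 11): (11−12)(11−8)(11−5)(11−10) = (−1)·3·6·1 = −18 ≡ 8, so v_1 = 8^{−1} = 5 (mod 13).
  i = 2 (α = 12): (12−11)(12−8)(12−5)(12−10) = 1·4·7·2 = 56 ≡ 4, so v_2 = 4^{−1} = 10 (mod 13).
  i = 3 (α = 8): (8−11)(8−12)(8−5)(8−10) = (−3)·(−4)·3·(−2) = −72 ≡ 6, so v_3 = 6^{−1} = 11 (mod 13).
  i = 4 (α = 5): (5−11)(5−12)(5−8)(5−10) = (−6)·(−7)·(−3)·(−5) = 630 ≡ 6, so v_4 = 6^{−1} = 11 (mod 13).
  i = 5 (α = 10): (10−11)(10−12)(10−8)(10−5) = (−1)·(−2)·2·5 = 20 ≡ 7, so v_5 = 7^{−1} = 2 (mod 13).
  v = [5, 10, 11, 11, 2].
Step 2: syndromes of r = [10, 12, 4, 4, 8] (all sums mod 13).
  S_0 = Σ v_i r_i = 5·10 + 10·12 + 11·4 + 11·4 + 2·8 = 274 ≡ 1.
  S_1 = Σ v_i α_i r_i = 5·11·10 + 10·12·12 + 11·8·4 + 11·5·4 + 2·10·8 = 2722 ≡ 5.
  α_i^2 mod 13 = [4, 1, 12, 12, 9].
  S_2 = Σ v_i α_i^2 r_i = 5·4·10 + 10·1·12 + 11·12·4 + 11·12·4 + 2·9·8 = 1520 ≡ 12.
  S = (1, 5, 12) ≠ 0, so r is not a codeword (an error is present).
Step 3: locate the error. For a single error e at position i, S_ℓ = v_i·e·α_i^ℓ, so α_err = S_1/S_0.
  S_0^{−1} = 1^{−1} = 1 (mod 13), so α_err = 5·1 = 5 ≡ 5 = α_4. Error position i = 4.
  Consistency check: S_2/S_1 = 12·8 = 96 ≡ 5 = α_err ✓ (single-error assumption holds).
Step 4: error magnitude e = S_0/v_4 = S_0·∏_{j≠4}(α_4 − α_j) = 1·6 = 6 ≡ 6 (mod 13).
Step 5: correct position 4: c_4 = r_4 − e = 4 − 6 ≡ 11 (mod 13). Hence c = [10, 12, 4, 11, 8].
  Check: interpolating c through the α_i gives m(x) = 1 + 2·x (degree < 2) with m(α_i) = c_i for every i, so c is indeed a codeword.


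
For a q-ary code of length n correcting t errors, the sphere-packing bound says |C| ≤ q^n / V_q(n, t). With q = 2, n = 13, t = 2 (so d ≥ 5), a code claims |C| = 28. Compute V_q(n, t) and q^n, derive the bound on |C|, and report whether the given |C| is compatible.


V_q(n, t) = 92, q^n = 8192, Hamming bound = 89, |C| = 28 ≤ bound (satisfied).

Step 1: Compute V_q(n, t) = Σ_{j=0}^2 C(n, j) (q−1)^j.
  j = 0: C(13,0)·(1)^0 = 1·1 = 1.
  j = 1: C(13,1)·(1)^1 = 13·1 = 13.
  j = 2: C(13,2)·(1)^2 = 78·1 = 78.
  V_q(n, t) = 1 + 13 + 78 = 92.
Step 2: q^n = 2^13 = 8192.
Step 3: Hamming bound ⌊q^n / V_q(n,t)⌋ = ⌊8192/92⌋ = 89.
Step 4: Compare |C| = 28 to 89: satisfied.
The claimed |C| lies below the Hamming bound.


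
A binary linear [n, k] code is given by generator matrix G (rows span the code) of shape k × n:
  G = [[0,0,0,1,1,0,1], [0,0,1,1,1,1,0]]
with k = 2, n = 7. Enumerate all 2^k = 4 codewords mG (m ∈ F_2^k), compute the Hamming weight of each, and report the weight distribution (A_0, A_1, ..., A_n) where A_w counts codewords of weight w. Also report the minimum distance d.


Weight distribution: A_0 = 1, A_3 = 2, A_4 = 1. Minimum distance d = 3.

Enumerate all 2^2 = 4 messages m ∈ F_2^2.
For each, compute codeword c = mG in F_2^7, then tally its weight.
  m = 00 → c = 0000000, weight = 0.
  m = 10 → c = 0001101, weight = 3.
  m = 01 → c = 0011110, weight = 4.
  m = 11 → c = 0010011, weight = 3.
Tally weights:
  weight 0: 1 codewords.
  weight 3: 2 codewords.
  weight 4: 1 codewords.
Minimum distance d = smallest w > 0 with A_w > 0 = 3.
Sanity: Σ A_w = 4 = 2^2 = 4 ✓.


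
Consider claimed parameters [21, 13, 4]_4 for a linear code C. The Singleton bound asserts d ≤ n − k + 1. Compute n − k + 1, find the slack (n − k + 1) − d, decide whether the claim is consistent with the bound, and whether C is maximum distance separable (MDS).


Singleton RHS = n − k + 1 = 9, slack = 5, bound satisfied, not MDS.

Singleton bound: d ≤ n − k + 1.
Here n = 21, k = 13, so n − k + 1 = 9.
Given d = 4, check d ≤ 9: YES.
Slack = (n − k + 1) − d = 5.
The code is NOT MDS (slack = 5 > 0).
Description: the claimed parameters are [21, 13, 4]_4; such a code would be non-MDS.


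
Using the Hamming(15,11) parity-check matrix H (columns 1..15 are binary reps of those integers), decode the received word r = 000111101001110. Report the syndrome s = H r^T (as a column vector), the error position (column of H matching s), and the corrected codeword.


s = (0, 1, 1, 0)^T, error position = 6, corrected codeword c = 000110101001110

Compute s = H r^T mod 2 one row at a time:
  s_1 = 0 + 1 + 0 + 0 + 1 + 1 + 1 + 0 = 4 ≡ 0 (mod 2).
  s_2 = 1 + 1 + 1 + 1 + 1 + 1 + 1 + 0 = 7 ≡ 1 (mod 2).
  s_3 = 0 + 0 + 1 + 1 + 0 + 0 + 1 + 0 = 3 ≡ 1 (mod 2).
  s_4 = 0 + 0 + 1 + 1 + 1 + 0 + 1 + 0 = 4 ≡ 0 (mod 2).
s = (0, 1, 1, 0)^T — this equals column 6 of H (binary 0110), so error is at position 6.
Correct: flip bit 6 of r = 000111101001110 to get c = 000110101001110.


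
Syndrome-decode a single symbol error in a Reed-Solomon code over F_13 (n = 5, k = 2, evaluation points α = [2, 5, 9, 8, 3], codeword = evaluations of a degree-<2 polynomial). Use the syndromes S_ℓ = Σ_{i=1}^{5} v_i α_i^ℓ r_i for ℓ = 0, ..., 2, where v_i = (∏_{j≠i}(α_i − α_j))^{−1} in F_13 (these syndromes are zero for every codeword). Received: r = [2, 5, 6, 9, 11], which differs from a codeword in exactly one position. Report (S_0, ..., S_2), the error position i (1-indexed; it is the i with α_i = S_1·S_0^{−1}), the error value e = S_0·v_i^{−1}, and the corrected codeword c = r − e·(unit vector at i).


S = (3, 6, 12), error at position 1, error magnitude e = 1, c = [1, 5, 6, 9, 11].

Step 1: column multipliers v_i = (∏_{j≠i}(α_i − α_j))^{−1} mod 13.
  i = 1 (α = 2): (2−5)(2−9)(2−8)(2−3) = (−3)·(−7)·(−6)·(−1) = 126 ≡ 9, so v_1 = 9^{−1} = 3 (mod 13).
  i = 2 (α = 5): (5−2)(5−9)(5−8)(5−3) = 3·(−4)·(−3)·2 = 72 ≡ 7, so v_2 = 7^{−1} = 2 (mod 13).
  i = 3 (α = 9): (9−2)(9−5)(9−8)(9−3) = 7·4·1·6 = 168 ≡ 12, so v_3 = 12^{−1} = 12 (mod 13).
  i = 4 (α = 8): (8−2)(8−5)(8−9)(8−3) = 6·3·(−1)·5 = −90 ≡ 1, so v_4 = 1^{−1} = 1 (mod 13).
  i = 5 (α = 3): (3−2)(3−5)(3−9)(3−8) = 1·(−2)·(−6)·(−5) = −60 ≡ 5, so v_5 = 5^{−1} = 8 (mod 13).
  v = [3, 2, 12, 1, 8].
Step 2: syndromes of r = [2, 5, 6, 9, 11] (all sums mod 13).
  S_0 = Σ v_i r_i = 3·2 + 2·5 + 12·6 + 1·9 + 8·11 = 185 ≡ 3.
  S_1 = Σ v_i α_i r_i = 3·2·2 + 2·5·5 + 12·9·6 + 1·8·9 + 8·3·11 = 1046 ≡ 6.
  α_i^2 mod 13 = [4, 12, 3, 12, 9].
  S_2 = Σ v_i α_i^2 r_i = 3·4·2 + 2·12·5 + 12·3·6 + 1·12·9 + 8·9·11 = 1260 ≡ 12.
  S = (3, 6, 12) ≠ 0, so r is not a codeword (an error is present).
Step 3: locate the error. For a single error e at position i, S_ℓ = v_i·e·α_i^ℓ, so α_err = S_1/S_0.
  S_0^{−1} = 3^{−1} = 9 (mod 13), so α_err = 6·9 = 54 ≡ 2 = α_1. Error position i = 1.
  Consistency check: S_2/S_1 = 12·11 = 132 ≡ 2 = α_err ✓ (single-error assumption holds).
Step 4: error magnitude e = S_0/v_1 = S_0·∏_{j≠1}(α_1 − α_j) = 3·9 = 27 ≡ 1 (mod 13).
Step 5: correct position 1: c_1 = r_1 − e = 2 − 1 ≡ 1 (mod 13). Hence c = [1, 5, 6, 9, 11].
  Check: interpolating c through the α_i gives m(x) = 7 + 10·x (degree < 2) with m(α_i) = c_i for every i, so c is indeed a codeword.


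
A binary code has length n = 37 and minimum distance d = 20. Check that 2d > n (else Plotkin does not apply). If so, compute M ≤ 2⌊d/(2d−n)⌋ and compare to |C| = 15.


Plotkin bound M ≤ 12; given |C| = 15 > bound (violated).

Check applicability: 2d = 40, n = 37.
2d − n = 3 > 0, so Plotkin applies.
Compute d/(2d−n) = 20/3 ≈ 6.6667.
⌊d/(2d−n)⌋ = 6.
Plotkin bound: M ≤ 2·6 = 12.
Given |C| = 15, check: VIOLATED.
This |C| is above the Plotkin bound, so no binary code with n = 37, d = 20 and 15 codewords exists.


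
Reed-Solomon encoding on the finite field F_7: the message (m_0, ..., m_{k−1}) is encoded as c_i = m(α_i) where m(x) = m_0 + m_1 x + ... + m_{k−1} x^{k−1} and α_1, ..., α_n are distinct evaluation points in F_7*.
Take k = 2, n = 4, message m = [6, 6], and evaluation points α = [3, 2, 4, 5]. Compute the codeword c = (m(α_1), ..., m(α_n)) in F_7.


c = [3, 4, 2, 1]

Message polynomial: m(x) = 6 + 6·x (mod 7).
For each evaluation point α_i, compute m(α_i) mod 7:
  α_1 = 3: Horner steps 6 → 3, so m(3) = 3.
  α_2 = 2: Horner steps 6 → 4, so m(2) = 4.
  α_3 = 4: Horner steps 6 → 2, so m(4) = 2.
  α_4 = 5: Horner steps 6 → 1, so m(5) = 1.
Codeword c = [3, 4, 2, 1] ∈ F_7^4.


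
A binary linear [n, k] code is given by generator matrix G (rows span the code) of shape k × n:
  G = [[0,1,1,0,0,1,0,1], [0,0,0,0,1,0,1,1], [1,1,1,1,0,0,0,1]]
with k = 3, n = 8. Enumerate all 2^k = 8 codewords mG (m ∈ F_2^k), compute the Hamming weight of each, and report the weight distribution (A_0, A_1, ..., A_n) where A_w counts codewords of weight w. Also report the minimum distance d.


Weight distribution: A_0 = 1, A_3 = 2, A_4 = 1, A_5 = 2, A_6 = 2. Minimum distance d = 3.

Enumerate all 2^3 = 8 messages m ∈ F_2^3.
For each, compute codeword c = mG in F_2^8, then tally its weight.
  m = 000 → c = 00000000, weight = 0.
  m = 100 → c = 01100101, weight = 4.
  m = 010 → c = 00001011, weight = 3.
  m = 110 → c = 01101110, weight = 5.
  m = 001 → c = 11110001, weight = 5.
  m = 101 → c = 10010100, weight = 3.
  m = 011 → c = 11111010, weight = 6.
  m = 111 → c = 10011111, weight = 6.
Tally weights:
  weight 0: 1 codewords.
  weight 3: 2 codewords.
  weight 4: 1 codewords.
  weight 5: 2 codewords.
  weight 6: 2 codewords.
Minimum distance d = smallest w > 0 with A_w > 0 = 3.
Sanity: Σ A_w = 8 = 2^3 = 8 ✓.


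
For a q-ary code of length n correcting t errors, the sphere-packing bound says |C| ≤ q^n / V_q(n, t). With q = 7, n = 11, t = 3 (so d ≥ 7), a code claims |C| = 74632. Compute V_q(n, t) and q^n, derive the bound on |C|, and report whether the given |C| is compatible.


V_q(n, t) = 37687, q^n = 1977326743, Hamming bound = 52467, |C| = 74632 > bound (violated).

Step 1: Compute V_q(n, t) = Σ_{j=0}^3 C(n, j) (q−1)^j.
  j = 0: C(11,0)·(6)^0 = 1·1 = 1.
  j = 1: C(11,1)·(6)^1 = 11·6 = 66.
  j = 2: C(11,2)·(6)^2 = 55·36 = 1980.
  j = 3: C(11,3)·(6)^3 = 165·216 = 35640.
  V_q(n, t) = 1 + 66 + 1980 + 35640 = 37687.
Step 2: q^n = 7^11 = 1977326743.
Step 3: Hamming bound ⌊q^n / V_q(n,t)⌋ = ⌊1977326743/37687⌋ = 52467.
Step 4: Compare |C| = 74632 to 52467: violated.
The claimed |C| lies above the Hamming bound, so no 7-ary code of length 11 with d ≥ 7 can have 74632 codewords.


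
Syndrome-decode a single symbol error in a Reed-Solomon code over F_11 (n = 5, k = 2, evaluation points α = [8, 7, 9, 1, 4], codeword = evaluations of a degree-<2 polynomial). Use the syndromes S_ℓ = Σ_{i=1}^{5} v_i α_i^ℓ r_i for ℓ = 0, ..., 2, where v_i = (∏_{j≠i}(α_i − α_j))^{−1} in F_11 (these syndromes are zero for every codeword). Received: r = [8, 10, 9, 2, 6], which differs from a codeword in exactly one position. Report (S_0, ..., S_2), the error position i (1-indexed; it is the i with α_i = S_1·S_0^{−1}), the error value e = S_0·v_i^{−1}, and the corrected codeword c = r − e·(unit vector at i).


S = (3, 2, 5), error at position 1, error magnitude e = 4, c = [4, 10, 9, 2, 6].

Step 1: column multipliers v_i = (∏_{j≠i}(α_i − α_j))^{−1} mod 11.
  i = 1 (α = 8): (8−7)(8−9)(8−1)(8−4) = 1·(−1)·7·4 = −28 ≡ 5, so v_1 = 5^{−1} = 9 (mod 11).
  i = 2 (α = 7): (7−8)(7−9)(7−1)(7−4) = (−1)·(−2)·6·3 = 36 ≡ 3, so v_2 = 3^{−1} = 4 (mod 11).
  i = 3 (α = 9): (9−8)(9−7)(9−1)(9−4) = 1·2·8·5 = 80 ≡ 3, so v_3 = 3^{−1} = 4 (mod 11).
  i = 4 (α = 1): (1−8)(1−7)(1−9)(1−4) = (−7)·(−6)·(−8)·(−3) = 1008 ≡ 7, so v_4 = 7^{−1} = 8 (mod 11).
  i = 5 (α = 4): (4−8)(4−7)(4−9)(4−1) = (−4)·(−3)·(−5)·3 = −180 ≡ 7, so v_5 = 7^{−1} = 8 (mod 11).
  v = [9, 4, 4, 8, 8].
Step 2: syndromes of r = [8, 10, 9, 2, 6] (all sums mod 11).
  S_0 = Σ v_i r_i = 9·8 + 4·10 + 4·9 + 8·2 + 8·6 = 212 ≡ 3.
  S_1 = Σ v_i α_i r_i = 9·8·8 + 4·7·10 + 4·9·9 + 8·1·2 + 8·4·6 = 1388 ≡ 2.
  α_i^2 mod 11 = [9, 5, 4, 1, 5].
  S_2 = Σ v_i α_i^2 r_i = 9·9·8 + 4·5·10 + 4·4·9 + 8·1·2 + 8·5·6 = 1248 ≡ 5.
  S = (3, 2, 5) ≠ 0, so r is not a codeword (an error is present).
Step 3: locate the error. For a single error e at position i, S_ℓ = v_i·e·α_i^ℓ, so α_err = S_1/S_0.
  S_0^{−1} = 3^{−1} = 4 (mod 11), so α_err = 2·4 = 8 ≡ 8 = α_1. Error position i = 1.
  Consistency check: S_2/S_1 = 5·6 = 30 ≡ 8 = α_err ✓ (single-error assumption holds).
Step 4: error magnitude e = S_0/v_1 = S_0·∏_{j≠1}(α_1 − α_j) = 3·5 = 15 ≡ 4 (mod 11).
Step 5: correct position 1: c_1 = r_1 − e = 8 − 4 ≡ 4 (mod 11). Hence c = [4, 10, 9, 2, 6].
  Check: interpolating c through the α_i gives m(x) = 8 + 5·x (degree < 2) with m(α_i) = c_i for every i, so c is indeed a codeword.


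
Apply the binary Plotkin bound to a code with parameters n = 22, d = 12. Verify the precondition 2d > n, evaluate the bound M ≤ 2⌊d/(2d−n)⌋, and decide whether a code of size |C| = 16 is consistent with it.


Plotkin bound M ≤ 12; given |C| = 16 > bound (violated).

Check applicability: 2d = 24, n = 22.
2d − n = 2 > 0, so Plotkin applies.
Compute d/(2d−n) = 12/2 ≈ 6.0000.
⌊d/(2d−n)⌋ = 6.
Plotkin bound: M ≤ 2·6 = 12.
Given |C| = 16, check: VIOLATED.
This |C| is above the Plotkin bound, so no binary code with n = 22, d = 12 and 16 codewords exists.


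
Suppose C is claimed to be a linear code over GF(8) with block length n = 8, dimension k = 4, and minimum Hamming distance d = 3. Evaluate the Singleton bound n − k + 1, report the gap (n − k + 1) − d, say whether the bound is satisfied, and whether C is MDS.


Singleton RHS = n − k + 1 = 5, slack = 2, bound satisfied, not MDS.

Singleton bound: d ≤ n − k + 1.
Here n = 8, k = 4, so n − k + 1 = 5.
Given d = 3, check d ≤ 5: YES.
Slack = (n − k + 1) − d = 2.
The code is NOT MDS (slack = 2 > 0).
Description: the claimed parameters are [8, 4, 3]_8; such a code would be non-MDS.


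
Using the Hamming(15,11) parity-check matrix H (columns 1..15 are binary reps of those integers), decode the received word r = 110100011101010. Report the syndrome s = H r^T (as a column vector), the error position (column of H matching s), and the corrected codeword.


s = (1, 1, 1, 0)^T, error position = 14, corrected codeword c = 110100011101000

Compute s = H r^T mod 2 one row at a time:
  s_1 = 1 + 1 + 1 + 0 + 1 + 0 + 1 + 0 = 5 ≡ 1 (mod 2).
  s_2 = 1 + 0 + 0 + 0 + 1 + 0 + 1 + 0 = 3 ≡ 1 (mod 2).
  s_3 = 1 + 0 + 0 + 0 + 1 + 0 + 1 + 0 = 3 ≡ 1 (mod 2).
  s_4 = 1 + 0 + 0 + 0 + 1 + 0 + 0 + 0 = 2 ≡ 0 (mod 2).
s = (1, 1, 1, 0)^T — this equals column 14 of H (binary 1110), so error is at position 14.
Correct: flip bit 14 of r = 110100011101010 to get c = 110100011101000.


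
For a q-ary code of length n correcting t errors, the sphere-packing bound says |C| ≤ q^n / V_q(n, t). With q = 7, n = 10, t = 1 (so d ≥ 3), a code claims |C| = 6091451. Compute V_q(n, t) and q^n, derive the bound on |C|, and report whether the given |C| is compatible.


V_q(n, t) = 61, q^n = 282475249, Hamming bound = 4630741, |C| = 6091451 > bound (violated).

Step 1: Compute V_q(n, t) = Σ_{j=0}^1 C(n, j) (q−1)^j.
  j = 0: C(10,0)·(6)^0 = 1·1 = 1.
  j = 1: C(10,1)·(6)^1 = 10·6 = 60.
  V_q(n, t) = 1 + 60 = 61.
Step 2: q^n = 7^10 = 282475249.
Step 3: Hamming bound ⌊q^n / V_q(n,t)⌋ = ⌊282475249/61⌋ = 4630741.
Step 4: Compare |C| = 6091451 to 4630741: violated.
The claimed |C| lies above the Hamming bound, so no 7-ary code of length 10 with d ≥ 3 can have 6091451 codewords.


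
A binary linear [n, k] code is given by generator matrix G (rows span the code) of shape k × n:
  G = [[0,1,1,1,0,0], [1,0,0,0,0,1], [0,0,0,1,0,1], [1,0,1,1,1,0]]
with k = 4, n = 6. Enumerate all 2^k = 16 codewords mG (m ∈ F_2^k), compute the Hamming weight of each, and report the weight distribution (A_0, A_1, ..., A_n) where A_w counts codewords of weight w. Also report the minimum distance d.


Weight distribution: A_0 = 1, A_2 = 4, A_3 = 6, A_4 = 3, A_5 = 2. Minimum distance d = 2.

Enumerate all 2^4 = 16 messages m ∈ F_2^4.
For each, compute codeword c = mG in F_2^6, then tally its weight.
  m = 0000 → c = 000000, weight = 0.
  m = 1000 → c = 011100, weight = 3.
  m = 0100 → c = 100001, weight = 2.
  m = 1100 → c = 111101, weight = 5.
  m = 0010 → c = 000101, weight = 2.
  m = 1010 → c = 011001, weight = 3.
  m = 0110 → c = 100100, weight = 2.
  m = 1110 → c = 111000, weight = 3.
  m = 0001 → c = 101110, weight = 4.
  m = 1001 → c = 110010, weight = 3.
  m = 0101 → c = 001111, weight = 4.
  m = 1101 → c = 010011, weight = 3.
  m = 0011 → c = 101011, weight = 4.
  m = 1011 → c = 110111, weight = 5.
  m = 0111 → c = 001010, weight = 2.
  m = 1111 → c = 010110, weight = 3.
Tally weights:
  weight 0: 1 codewords.
  weight 2: 4 codewords.
  weight 3: 6 codewords.
  weight 4: 3 codewords.
  weight 5: 2 codewords.
Minimum distance d = smallest w > 0 with A_w > 0 = 2.
Sanity: Σ A_w = 16 = 2^4 = 16 ✓.


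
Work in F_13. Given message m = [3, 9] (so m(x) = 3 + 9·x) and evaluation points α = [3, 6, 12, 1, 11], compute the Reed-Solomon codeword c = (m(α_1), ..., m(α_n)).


c = [4, 5, 7, 12, 11]

Message polynomial: m(x) = 3 + 9·x (mod 13).
For each evaluation point α_i, compute m(α_i) mod 13:
  α_1 = 3: Horner steps 9 → 4, so m(3) = 4.
  α_2 = 6: Horner steps 9 → 5, so m(6) = 5.
  α_3 = 12: Horner steps 9 → 7, so m(12) = 7.
  α_4 = 1: Horner steps 9 → 12, so m(1) = 12.
  α_5 = 11: Horner steps 9 → 11, so m(11) = 11.
Codeword c = [4, 5, 7, 12, 11] ∈ F_13^5.


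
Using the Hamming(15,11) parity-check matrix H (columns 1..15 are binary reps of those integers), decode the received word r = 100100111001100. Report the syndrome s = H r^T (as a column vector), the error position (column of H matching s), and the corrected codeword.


s = (0, 0, 1, 0)^T, error position = 2, corrected codeword c = 110100111001100

Compute s = H r^T mod 2 one row at a time:
  s_1 = 1 + 1 + 0 + 0 + 1 + 1 + 0 + 0 = 4 ≡ 0 (mod 2).
  s_2 = 1 + 0 + 0 + 1 + 1 + 1 + 0 + 0 = 4 ≡ 0 (mod 2).
  s_3 = 0 + 0 + 0 + 1 + 0 + 0 + 0 + 0 = 1 ≡ 1 (mod 2).
  s_4 = 1 + 0 + 0 + 1 + 1 + 0 + 1 + 0 = 4 ≡ 0 (mod 2).
s = (0, 0, 1, 0)^T — this equals column 2 of H (binary 0010), so error is at position 2.
Correct: flip bit 2 of r = 100100111001100 to get c = 110100111001100.


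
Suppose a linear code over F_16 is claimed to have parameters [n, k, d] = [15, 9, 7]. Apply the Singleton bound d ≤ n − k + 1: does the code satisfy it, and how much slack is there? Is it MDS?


Singleton RHS = n − k + 1 = 7, slack = 0, bound satisfied, MDS.

Singleton bound: d ≤ n − k + 1.
Here n = 15, k = 9, so n − k + 1 = 7.
Given d = 7, check d ≤ 7: YES.
Slack = (n − k + 1) − d = 0.
The code is MDS (slack = 0).
Description: the claimed parameters are [15, 9, 7]_16; such a code would be MDS (meets Singleton bound).


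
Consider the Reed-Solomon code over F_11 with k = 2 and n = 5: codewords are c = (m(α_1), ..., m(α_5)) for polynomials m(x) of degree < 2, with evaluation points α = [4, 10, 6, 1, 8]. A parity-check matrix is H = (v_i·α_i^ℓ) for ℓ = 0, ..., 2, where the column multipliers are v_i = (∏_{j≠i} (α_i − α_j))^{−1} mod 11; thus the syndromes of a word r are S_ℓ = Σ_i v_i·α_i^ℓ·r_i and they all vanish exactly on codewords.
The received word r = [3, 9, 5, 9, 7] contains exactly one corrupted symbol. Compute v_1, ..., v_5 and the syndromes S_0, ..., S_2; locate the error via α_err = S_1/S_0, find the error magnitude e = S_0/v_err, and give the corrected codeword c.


S = (2, 2, 2), error at position 4, error magnitude e = 9, c = [3, 9, 5, 0, 7].

Step 1: column multipliers v_i = (∏_{j≠i}(α_i − α_j))^{−1} mod 11.
  i = 1 (α = 4): (4−10)(4−6)(4−1)(4−8) = (−6)·(−2)·3·(−4) = −144 ≡ 10, so v_1 = 10^{−1} = 10 (mod 11).
  i = 2 (α = 10): (10−4)(10−6)(10−1)(10−8) = 6·4·9·2 = 432 ≡ 3, so v_2 = 3^{−1} = 4 (mod 11).
  i = 3 (α = 6): (6−4)(6−10)(6−1)(6−8) = 2·(−4)·5·(−2) = 80 ≡ 3, so v_3 = 3^{−1} = 4 (mod 11).
  i = 4 (α = 1): (1−4)(1−10)(1−6)(1−8) = (−3)·(−9)·(−5)·(−7) = 945 ≡ 10, so v_4 = 10^{−1} = 10 (mod 11).
  i = 5 (α = 8): (8−4)(8−10)(8−6)(8−1) = 4·(−2)·2·7 = −112 ≡ 9, so v_5 = 9^{−1} = 5 (mod 11).
  v = [10, 4, 4, 10, 5].
Step 2: syndromes of r = [3, 9, 5, 9, 7] (all sums mod 11).
  S_0 = Σ v_i r_i = 10·3 + 4·9 + 4·5 + 10·9 + 5·7 = 211 ≡ 2.
  S_1 = Σ v_i α_i r_i = 10·4·3 + 4·10·9 + 4·6·5 + 10·1·9 + 5·8·7 = 970 ≡ 2.
  α_i^2 mod 11 = [5, 1, 3, 1, 9].
  S_2 = Σ v_i α_i^2 r_i = 10·5·3 + 4·1·9 + 4·3·5 + 10·1·9 + 5·9·7 = 651 ≡ 2.
  S = (2, 2, 2) ≠ 0, so r is not a codeword (an error is present).
Step 3: locate the error. For a single error e at position i, S_ℓ = v_i·e·α_i^ℓ, so α_err = S_1/S_0.
  S_0^{−1} = 2^{−1} = 6 (mod 11), so α_err = 2·6 = 12 ≡ 1 = α_4. Error position i = 4.
  Consistency check: S_2/S_1 = 2·6 = 12 ≡ 1 = α_err ✓ (single-error assumption holds).
Step 4: error magnitude e = S_0/v_4 = S_0·∏_{j≠4}(α_4 − α_j) = 2·10 = 20 ≡ 9 (mod 11).
Step 5: correct position 4: c_4 = r_4 − e = 9 − 9 ≡ 0 (mod 11). Hence c = [3, 9, 5, 0, 7].
  Check: interpolating c through the α_i gives m(x) = 10 + 1·x (degree < 2) with m(α_i) = c_i for every i, so c is indeed a codeword.


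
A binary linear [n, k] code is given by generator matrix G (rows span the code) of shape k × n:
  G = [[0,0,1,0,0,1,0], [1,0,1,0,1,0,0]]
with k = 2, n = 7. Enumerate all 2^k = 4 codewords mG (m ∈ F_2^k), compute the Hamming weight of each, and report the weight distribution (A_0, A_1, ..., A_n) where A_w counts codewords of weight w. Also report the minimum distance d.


Weight distribution: A_0 = 1, A_2 = 1, A_3 = 2. Minimum distance d = 2.

Enumerate all 2^2 = 4 messages m ∈ F_2^2.
For each, compute codeword c = mG in F_2^7, then tally its weight.
  m = 00 → c = 0000000, weight = 0.
  m = 10 → c = 0010010, weight = 2.
  m = 01 → c = 1010100, weight = 3.
  m = 11 → c = 1000110, weight = 3.
Tally weights:
  weight 0: 1 codewords.
  weight 2: 1 codewords.
  weight 3: 2 codewords.
Minimum distance d = smallest w > 0 with A_w > 0 = 2.
Sanity: Σ A_w = 4 = 2^2 = 4 ✓.


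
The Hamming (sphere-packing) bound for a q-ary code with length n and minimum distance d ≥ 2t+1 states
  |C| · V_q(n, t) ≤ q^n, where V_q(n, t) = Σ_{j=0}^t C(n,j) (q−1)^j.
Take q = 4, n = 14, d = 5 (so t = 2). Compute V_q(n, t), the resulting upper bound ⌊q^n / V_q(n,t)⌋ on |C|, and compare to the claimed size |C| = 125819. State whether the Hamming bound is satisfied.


V_q(n, t) = 862, q^n = 268435456, Hamming bound = 311410, |C| = 125819 ≤ bound (satisfied).

Step 1: Compute V_q(n, t) = Σ_{j=0}^2 C(n, j) (q−1)^j.
  j = 0: C(14,0)·(3)^0 = 1·1 = 1.
  j = 1: C(14,1)·(3)^1 = 14·3 = 42.
  j = 2: C(14,2)·(3)^2 = 91·9 = 819.
  V_q(n, t) = 1 + 42 + 819 = 862.
Step 2: q^n = 4^14 = 268435456.
Step 3: Hamming bound ⌊q^n / V_q(n,t)⌋ = ⌊268435456/862⌋ = 311410.
Step 4: Compare |C| = 125819 to 311410: satisfied.
The claimed |C| lies below the Hamming bound.


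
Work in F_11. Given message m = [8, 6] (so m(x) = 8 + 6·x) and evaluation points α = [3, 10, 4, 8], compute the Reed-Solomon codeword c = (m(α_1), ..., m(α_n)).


c = [4, 2, 10, 1]

Message polynomial: m(x) = 8 + 6·x (mod 11).
For each evaluation point α_i, compute m(α_i) mod 11:
  α_1 = 3: Horner steps 6 → 4, so m(3) = 4.
  α_2 = 10: Horner steps 6 → 2, so m(10) = 2.
  α_3 = 4: Horner steps 6 → 10, so m(4) = 10.
  α_4 = 8: Horner steps 6 → 1, so m(8) = 1.
Codeword c = [4, 2, 10, 1] ∈ F_11^4.


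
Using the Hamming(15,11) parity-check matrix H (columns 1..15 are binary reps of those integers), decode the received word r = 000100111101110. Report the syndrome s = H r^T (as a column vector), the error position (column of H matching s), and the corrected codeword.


s = (0, 1, 1, 1)^T, error position = 7, corrected codeword c = 000100011101110

Compute s = H r^T mod 2 one row at a time:
  s_1 = 1 + 1 + 1 + 0 + 1 + 1 + 1 + 0 = 6 ≡ 0 (mod 2).
  s_2 = 1 + 0 + 0 + 1 + 1 + 1 + 1 + 0 = 5 ≡ 1 (mod 2).
  s_3 = 0 + 0 + 0 + 1 + 1 + 0 + 1 + 0 = 3 ≡ 1 (mod 2).
  s_4 = 0 + 0 + 0 + 1 + 1 + 0 + 1 + 0 = 3 ≡ 1 (mod 2).
s = (0, 1, 1, 1)^T — this equals column 7 of H (binary 0111), so error is at position 7.
Correct: flip bit 7 of r = 000100111101110 to get c = 000100011101110.


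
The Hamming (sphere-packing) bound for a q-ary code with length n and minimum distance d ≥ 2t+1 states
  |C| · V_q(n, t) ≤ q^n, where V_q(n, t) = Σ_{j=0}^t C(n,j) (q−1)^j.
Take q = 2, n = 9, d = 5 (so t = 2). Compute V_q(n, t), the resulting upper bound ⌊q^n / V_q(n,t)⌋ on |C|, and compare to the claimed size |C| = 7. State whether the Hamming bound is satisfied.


V_q(n, t) = 46, q^n = 512, Hamming bound = 11, |C| = 7 ≤ bound (satisfied).

Step 1: Compute V_q(n, t) = Σ_{j=0}^2 C(n, j) (q−1)^j.
  j = 0: C(9,0)·(1)^0 = 1·1 = 1.
  j = 1: C(9,1)·(1)^1 = 9·1 = 9.
  j = 2: C(9,2)·(1)^2 = 36·1 = 36.
  V_q(n, t) = 1 + 9 + 36 = 46.
Step 2: q^n = 2^9 = 512.
Step 3: Hamming bound ⌊q^n / V_q(n,t)⌋ = ⌊512/46⌋ = 11.
Step 4: Compare |C| = 7 to 11: satisfied.
The claimed |C| lies below the Hamming bound.


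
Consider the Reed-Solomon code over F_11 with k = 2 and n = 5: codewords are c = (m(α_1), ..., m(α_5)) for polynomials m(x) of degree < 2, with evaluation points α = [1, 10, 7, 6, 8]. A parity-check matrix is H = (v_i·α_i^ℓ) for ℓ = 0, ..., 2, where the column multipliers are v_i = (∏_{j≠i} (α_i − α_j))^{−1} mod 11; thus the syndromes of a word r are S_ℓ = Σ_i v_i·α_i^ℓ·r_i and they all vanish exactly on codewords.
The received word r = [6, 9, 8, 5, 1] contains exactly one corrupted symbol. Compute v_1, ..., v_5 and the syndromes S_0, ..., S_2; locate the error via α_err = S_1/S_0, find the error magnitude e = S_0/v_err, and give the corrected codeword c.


S = (3, 7, 9), error at position 4, error magnitude e = 1, c = [6, 9, 8, 4, 1].

Step 1: column multipliers v_i = (∏_{j≠i}(α_i − α_j))^{−1} mod 11.
  i = 1 (α = 1): (1−10)(1−7)(1−6)(1−8) = (−9)·(−6)·(−5)·(−7) = 1890 ≡ 9, so v_1 = 9^{−1} = 5 (mod 11).
  i = 2 (α = 10): (10−1)(10−7)(10−6)(10−8) = 9·3·4·2 = 216 ≡ 7, so v_2 = 7^{−1} = 8 (mod 11).
  i = 3 (α = 7): (7−1)(7−10)(7−6)(7−8) = 6·(−3)·1·(−1) = 18 ≡ 7, so v_3 = 7^{−1} = 8 (mod 11).
  i = 4 (α = 6): (6−1)(6−10)(6−7)(6−8) = 5·(−4)·(−1)·(−2) = −40 ≡ 4, so v_4 = 4^{−1} = 3 (mod 11).
  i = 5 (α = 8): (8−1)(8−10)(8−7)(8−6) = 7·(−2)·1·2 = −28 ≡ 5, so v_5 = 5^{−1} = 9 (mod 11).
  v = [5, 8, 8, 3, 9].
Step 2: syndromes of r = [6, 9, 8, 5, 1] (all sums mod 11).
  S_0 = Σ v_i r_i = 5·6 + 8·9 + 8·8 + 3·5 + 9·1 = 190 ≡ 3.
  S_1 = Σ v_i α_i r_i = 5·1·6 + 8·10·9 + 8·7·8 + 3·6·5 + 9·8·1 = 1360 ≡ 7.
  α_i^2 mod 11 = [1, 1, 5, 3, 9].
  S_2 = Σ v_i α_i^2 r_i = 5·1·6 + 8·1·9 + 8·5·8 + 3·3·5 + 9·9·1 = 548 ≡ 9.
  S = (3, 7, 9) ≠ 0, so r is not a codeword (an error is present).
Step 3: locate the error. For a single error e at position i, S_ℓ = v_i·e·α_i^ℓ, so α_err = S_1/S_0.
  S_0^{−1} = 3^{−1} = 4 (mod 11), so α_err = 7·4 = 28 ≡ 6 = α_4. Error position i = 4.
  Consistency check: S_2/S_1 = 9·8 = 72 ≡ 6 = α_err ✓ (single-error assumption holds).
Step 4: error magnitude e = S_0/v_4 = S_0·∏_{j≠4}(α_4 − α_j) = 3·4 = 12 ≡ 1 (mod 11).
Step 5: correct position 4: c_4 = r_4 − e = 5 − 1 ≡ 4 (mod 11). Hence c = [6, 9, 8, 4, 1].
  Check: interpolating c through the α_i gives m(x) = 2 + 4·x (degree < 2) with m(α_i) = c_i for every i, so c is indeed a codeword.


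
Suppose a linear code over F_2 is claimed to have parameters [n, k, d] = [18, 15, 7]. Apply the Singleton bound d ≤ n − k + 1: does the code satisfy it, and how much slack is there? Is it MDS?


Singleton RHS = n − k + 1 = 4, slack = -3, bound violated (no such code; not MDS).

Singleton bound: d ≤ n − k + 1.
Here n = 18, k = 15, so n − k + 1 = 4.
Given d = 7, check d ≤ 4: NO.
Slack = (n − k + 1) − d = -3.
The slack is negative: d = 7 exceeds n − k + 1 = 4 by 3, so the Singleton bound is violated and no linear [18, 15, 7]_2 code can exist. In particular it is not MDS (MDS requires d = n − k + 1 exactly).
Description: the claimed parameters are [18, 15, 7]_2; such a code would be impossible (violates the Singleton bound).


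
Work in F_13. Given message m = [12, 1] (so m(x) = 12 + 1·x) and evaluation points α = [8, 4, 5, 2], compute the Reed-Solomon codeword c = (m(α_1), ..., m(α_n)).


c = [7, 3, 4, 1]

Message polynomial: m(x) = 12 + 1·x (mod 13).
For each evaluation point α_i, compute m(α_i) mod 13:
  α_1 = 8: Horner steps 1 → 7, so m(8) = 7.
  α_2 = 4: Horner steps 1 → 3, so m(4) = 3.
  α_3 = 5: Horner steps 1 → 4, so m(5) = 4.
  α_4 = 2: Horner steps 1 → 1, so m(2) = 1.
Codeword c = [7, 3, 4, 1] ∈ F_13^4.


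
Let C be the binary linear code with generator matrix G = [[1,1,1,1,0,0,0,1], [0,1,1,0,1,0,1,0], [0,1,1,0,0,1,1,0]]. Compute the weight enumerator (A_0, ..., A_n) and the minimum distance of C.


Weight distribution: A_0 = 1, A_2 = 1, A_4 = 2, A_5 = 3, A_7 = 1. Minimum distance d = 2.

Enumerate all 2^3 = 8 messages m ∈ F_2^3.
For each, compute codeword c = mG in F_2^8, then tally its weight.
  m = 000 → c = 00000000, weight = 0.
  m = 100 → c = 11110001, weight = 5.
  m = 010 → c = 01101010, weight = 4.
  m = 110 → c = 10011011, weight = 5.
  m = 001 → c = 01100110, weight = 4.
  m = 101 → c = 10010111, weight = 5.
  m = 011 → c = 00001100, weight = 2.
  m = 111 → c = 11111101, weight = 7.
Tally weights:
  weight 0: 1 codewords.
  weight 2: 1 codewords.
  weight 4: 2 codewords.
  weight 5: 3 codewords.
  weight 7: 1 codewords.
Minimum distance d = smallest w > 0 with A_w > 0 = 2.
Sanity: Σ A_w = 8 = 2^3 = 8 ✓.


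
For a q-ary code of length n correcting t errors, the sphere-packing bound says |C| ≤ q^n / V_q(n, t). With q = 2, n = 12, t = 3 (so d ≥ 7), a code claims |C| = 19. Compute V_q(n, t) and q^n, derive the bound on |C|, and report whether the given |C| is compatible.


V_q(n, t) = 299, q^n = 4096, Hamming bound = 13, |C| = 19 > bound (violated).

Step 1: Compute V_q(n, t) = Σ_{j=0}^3 C(n, j) (q−1)^j.
  j = 0: C(12,0)·(1)^0 = 1·1 = 1.
  j = 1: C(12,1)·(1)^1 = 12·1 = 12.
  j = 2: C(12,2)·(1)^2 = 66·1 = 66.
  j = 3: C(12,3)·(1)^3 = 220·1 = 220.
  V_q(n, t) = 1 + 12 + 66 + 220 = 299.
Step 2: q^n = 2^12 = 4096.
Step 3: Hamming bound ⌊q^n / V_q(n,t)⌋ = ⌊4096/299⌋ = 13.
Step 4: Compare |C| = 19 to 13: violated.
The claimed |C| lies above the Hamming bound, so no 2-ary code of length 12 with d ≥ 7 can have 19 codewords.


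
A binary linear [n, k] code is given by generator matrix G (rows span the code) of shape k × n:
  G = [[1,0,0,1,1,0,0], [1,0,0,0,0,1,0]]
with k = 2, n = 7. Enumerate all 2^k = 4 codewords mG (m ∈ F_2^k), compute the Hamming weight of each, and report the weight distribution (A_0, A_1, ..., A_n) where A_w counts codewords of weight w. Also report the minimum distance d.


Weight distribution: A_0 = 1, A_2 = 1, A_3 = 2. Minimum distance d = 2.

Enumerate all 2^2 = 4 messages m ∈ F_2^2.
For each, compute codeword c = mG in F_2^7, then tally its weight.
  m = 00 → c = 0000000, weight = 0.
  m = 10 → c = 1001100, weight = 3.
  m = 01 → c = 1000010, weight = 2.
  m = 11 → c = 0001110, weight = 3.
Tally weights:
  weight 0: 1 codewords.
  weight 2: 1 codewords.
  weight 3: 2 codewords.
Minimum distance d = smallest w > 0 with A_w > 0 = 2.
Sanity: Σ A_w = 4 = 2^2 = 4 ✓.


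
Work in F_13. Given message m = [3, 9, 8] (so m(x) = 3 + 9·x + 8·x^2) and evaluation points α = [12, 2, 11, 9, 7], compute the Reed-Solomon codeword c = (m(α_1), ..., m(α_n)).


c = [2, 1, 4, 4, 3]

Message polynomial: m(x) = 3 + 9·x + 8·x^2 (mod 13).
For each evaluation point α_i, compute m(α_i) mod 13:
  α_1 = 12: Horner steps 8 → 1 → 2, so m(12) = 2.
  α_2 = 2: Horner steps 8 → 12 → 1, so m(2) = 1.
  α_3 = 11: Horner steps 8 → 6 → 4, so m(11) = 4.
  α_4 = 9: Horner steps 8 → 3 → 4, so m(9) = 4.
  α_5 = 7: Horner steps 8 → 0 → 3, so m(7) = 3.
Codeword c = [2, 1, 4, 4, 3] ∈ F_13^5.


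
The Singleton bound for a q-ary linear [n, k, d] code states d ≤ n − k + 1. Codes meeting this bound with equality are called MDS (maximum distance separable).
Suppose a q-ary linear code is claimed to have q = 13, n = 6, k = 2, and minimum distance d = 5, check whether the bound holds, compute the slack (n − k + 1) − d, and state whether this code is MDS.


Singleton RHS = n − k + 1 = 5, slack = 0, bound satisfied, MDS.

Singleton bound: d ≤ n − k + 1.
Here n = 6, k = 2, so n − k + 1 = 5.
Given d = 5, check d ≤ 5: YES.
Slack = (n − k + 1) − d = 0.
The code is MDS (slack = 0).
Description: the claimed parameters are [6, 2, 5]_13; such a code would be MDS (meets Singleton bound).


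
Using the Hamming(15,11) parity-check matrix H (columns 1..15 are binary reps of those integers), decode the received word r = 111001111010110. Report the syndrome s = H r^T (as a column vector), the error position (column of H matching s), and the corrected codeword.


s = (1, 0, 0, 0)^T, error position = 8, corrected codeword c = 111001101010110

Compute s = H r^T mod 2 one row at a time:
  s_1 = 1 + 1 + 0 + 1 + 0 + 1 + 1 + 0 = 5 ≡ 1 (mod 2).
  s_2 = 0 + 0 + 1 + 1 + 0 + 1 + 1 + 0 = 4 ≡ 0 (mod 2).
  s_3 = 1 + 1 + 1 + 1 + 0 + 1 + 1 + 0 = 6 ≡ 0 (mod 2).
  s_4 = 1 + 1 + 0 + 1 + 1 + 1 + 1 + 0 = 6 ≡ 0 (mod 2).
s = (1, 0, 0, 0)^T — this equals column 8 of H (binary 1000), so error is at position 8.
Correct: flip bit 8 of r = 111001111010110 to get c = 111001101010110.


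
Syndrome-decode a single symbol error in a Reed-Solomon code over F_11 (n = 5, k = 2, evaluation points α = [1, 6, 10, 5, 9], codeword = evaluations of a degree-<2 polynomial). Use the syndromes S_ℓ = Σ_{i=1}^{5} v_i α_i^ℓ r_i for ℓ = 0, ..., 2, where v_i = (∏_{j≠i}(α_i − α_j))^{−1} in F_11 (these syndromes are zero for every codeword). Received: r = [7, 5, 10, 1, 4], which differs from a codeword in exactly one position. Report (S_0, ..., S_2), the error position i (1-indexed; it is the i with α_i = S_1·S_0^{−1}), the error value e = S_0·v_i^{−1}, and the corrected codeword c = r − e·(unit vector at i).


S = (3, 5, 1), error at position 5, error magnitude e = 9, c = [7, 5, 10, 1, 6].

Step 1: column multipliers v_i = (∏_{j≠i}(α_i − α_j))^{−1} mod 11.
  i = 1 (α = 1): (1−6)(1−10)(1−5)(1−9) = (−5)·(−9)·(−4)·(−8) = 1440 ≡ 10, so v_1 = 10^{−1} = 10 (mod 11).
  i = 2 (α = 6): (6−1)(6−10)(6−5)(6−9) = 5·(−4)·1·(−3) = 60 ≡ 5, so v_2 = 5^{−1} = 9 (mod 11).
  i = 3 (α = 10): (10−1)(10−6)(10−5)(10−9) = 9·4·5·1 = 180 ≡ 4, so v_3 = 4^{−1} = 3 (mod 11).
  i = 4 (α = 5): (5−1)(5−6)(5−10)(5−9) = 4·(−1)·(−5)·(−4) = −80 ≡ 8, so v_4 = 8^{−1} = 7 (mod 11).
  i = 5 (α = 9): (9−1)(9−6)(9−10)(9−5) = 8·3·(−1)·4 = −96 ≡ 3, so v_5 = 3^{−1} = 4 (mod 11).
  v = [10, 9, 3, 7, 4].
Step 2: syndromes of r = [7, 5, 10, 1, 4] (all sums mod 11).
  S_0 = Σ v_i r_i = 10·7 + 9·5 + 3·10 + 7·1 + 4·4 = 168 ≡ 3.
  S_1 = Σ v_i α_i r_i = 10·1·7 + 9·6·5 + 3·10·10 + 7·5·1 + 4·9·4 = 819 ≡ 5.
  α_i^2 mod 11 = [1, 3, 1, 3, 4].
  S_2 = Σ v_i α_i^2 r_i = 10·1·7 + 9·3·5 + 3·1·10 + 7·3·1 + 4·4·4 = 320 ≡ 1.
  S = (3, 5, 1) ≠ 0, so r is not a codeword (an error is present).
Step 3: locate the error. For a single error e at position i, S_ℓ = v_i·e·α_i^ℓ, so α_err = S_1/S_0.
  S_0^{−1} = 3^{−1} = 4 (mod 11), so α_err = 5·4 = 20 ≡ 9 = α_5. Error position i = 5.
  Consistency check: S_2/S_1 = 1·9 = 9 ≡ 9 = α_err ✓ (single-error assumption holds).
Step 4: error magnitude e = S_0/v_5 = S_0·∏_{j≠5}(α_5 − α_j) = 3·3 = 9 ≡ 9 (mod 11).
Step 5: correct position 5: c_5 = r_5 − e = 4 − 9 ≡ 6 (mod 11). Hence c = [7, 5, 10, 1, 6].
  Check: interpolating c through the α_i gives m(x) = 3 + 4·x (degree < 2) with m(α_i) = c_i for every i, so c is indeed a codeword.
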